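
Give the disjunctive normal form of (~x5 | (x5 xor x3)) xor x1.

(~x5 | (x5 xor x3)) xor x1
= ((~x5 | (x5 xor x3)) & ~x1) | (~(~x5 | (x5 xor x3)) & x1)   — expand xor
= ((~x5 | (x5 & ~x3) | (~x5 & x3)) & ~x1) | (~(~x5 | (x5 xor x3)) & x1)   — expand xor
= ((~x5 | (x5 & ~x3) | (~x5 & x3)) & ~x1) | (~(~x5 | (x5 & ~x3) | (~x5 & x3)) & x1)   — expand xor
= ((~x5 | (x5 & ~x3) | (~x5 & x3)) & ~x1) | (~~x5 & ~(x5 & ~x3) & ~(~x5 & x3) & x1)   — De Morgan
= ((~x5 | (x5 & ~x3) | (~x5 & x3)) & ~x1) | (x5 & ~(x5 & ~x3) & ~(~x5 & x3) & x1)   — double negation
= ((~x5 | (x5 & ~x3) | (~x5 & x3)) & ~x1) | (x5 & (~x5 | ~~x3) & ~(~x5 & x3) & x1)   — De Morgan
= ((~x5 | (x5 & ~x3) | (~x5 & x3)) & ~x1) | (x5 & (~x5 | x3) & ~(~x5 & x3) & x1)   — double negation
= ((~x5 | (x5 & ~x3) | (~x5 & x3)) & ~x1) | (x5 & (~x5 | x3) & (~~x5 | ~x3) & x1)   — De Morgan
= ((~x5 | (x5 & ~x3) | (~x5 & x3)) & ~x1) | (x5 & (~x5 | x3) & (x5 | ~x3) & x1)   — double negation
= (~x5 & ~x1) | (x5 & ~x3 & ~x1) | (~x5 & x3 & ~x1) | (x5 & ~x5 & x5 & x1) | (x5 & ~x5 & ~x3 & x1) | (x5 & x3 & x5 & x1) | (x5 & x3 & ~x3 & x1)   — distribute & over |
= (~x5 & ~x1) | (x5 & ~x3 & ~x1) | (x5 & x3 & x1)   — simplify

(~x5 & ~x1) | (x5 & ~x3 & ~x1) | (x5 & x3 & x1)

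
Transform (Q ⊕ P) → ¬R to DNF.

(Q ⊕ P) → ¬R
≡ ¬(Q ⊕ P) ∨ ¬R   [eliminate →]
≡ ¬((Q ∧ ¬P) ∨ (¬Q ∧ P)) ∨ ¬R   [expand ⊕]
≡ (¬(Q ∧ ¬P) ∧ ¬(¬Q ∧ P)) ∨ ¬R   [De Morgan]
≡ ((¬Q ∨ ¬¬P) ∧ ¬(¬Q ∧ P)) ∨ ¬R   [De Morgan]
≡ ((¬Q ∨ P) ∧ ¬(¬Q ∧ P)) ∨ ¬R   [double negation]
≡ ((¬Q ∨ P) ∧ (¬¬Q ∨ ¬P)) ∨ ¬R   [De Morgan]
≡ ((¬Q ∨ P) ∧ (Q ∨ ¬P)) ∨ ¬R   [double negation]
≡ (¬Q ∧ Q) ∨ (¬Q ∧ ¬P) ∨ (P ∧ Q) ∨ (P ∧ ¬P) ∨ ¬R   [distribute ∧ over ∨]
≡ (¬Q ∧ ¬P) ∨ (P ∧ Q) ∨ ¬R   [simplify]

(¬Q ∧ ¬P) ∨ (P ∧ Q) ∨ ¬R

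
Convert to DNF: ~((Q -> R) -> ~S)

~((Q -> R) -> ~S)
≡ ~(~(Q -> R) | ~S)   [eliminate ->]
≡ ~(~(~Q | R) | ~S)   [eliminate ->]
≡ ~~(~Q | R) & ~~S   [De Morgan]
≡ (~Q | R) & ~~S   [double negation]
≡ (~Q | R) & S   [double negation]
≡ (~Q & S) | (R & S)   [distribute & over |]

(~Q & S) | (R & S)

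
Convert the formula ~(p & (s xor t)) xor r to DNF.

(~p & ~r) | (~s & ~t & ~r) | (t & s & ~r) | (p & s & ~t & r) | (p & ~s & t & r)

~(p & (s xor t)) xor r
= (~(p & (s xor t)) & ~r) | (~~(p & (s xor t)) & r)
= (~(p & ((s & ~t) | (~s & t))) & ~r) | (~~(p & (s xor t)) & r)
= (~(p & ((s & ~t) | (~s & t))) & ~r) | (~~(p & ((s & ~t) | (~s & t))) & r)
= ((~p | ~((s & ~t) | (~s & t))) & ~r) | (~~(p & ((s & ~t) | (~s & t))) & r)
= ((~p | (~(s & ~t) & ~(~s & t))) & ~r) | (~~(p & ((s & ~t) | (~s & t))) & r)
= ((~p | ((~s | ~~t) & ~(~s & t))) & ~r) | (~~(p & ((s & ~t) | (~s & t))) & r)
= ((~p | ((~s | t) & ~(~s & t))) & ~r) | (~~(p & ((s & ~t) | (~s & t))) & r)
= ((~p | ((~s | t) & (~~s | ~t))) & ~r) | (~~(p & ((s & ~t) | (~s & t))) & r)
= ((~p | ((~s | t) & (s | ~t))) & ~r) | (~~(p & ((s & ~t) | (~s & t))) & r)
= ((~p | ((~s | t) & (s | ~t))) & ~r) | (p & ((s & ~t) | (~s & t)) & r)
= (~p & ~r) | (~s & s & ~r) | (~s & ~t & ~r) | (t & s & ~r) | (t & ~t & ~r) | (p & s & ~t & r) | (p & ~s & t & r)
= (~p & ~r) | (~s & ~t & ~r) | (t & s & ~r) | (p & s & ~t & r) | (p & ~s & t & r)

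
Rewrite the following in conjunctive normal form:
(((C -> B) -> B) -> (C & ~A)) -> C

C | B

(((C -> B) -> B) -> (C & ~A)) -> C
≡ ~(((C -> B) -> B) -> (C & ~A)) | C
≡ ~(~((C -> B) -> B) | (C & ~A)) | C
≡ ~(~(~(C -> B) | B) | (C & ~A)) | C
≡ ~(~(~(~C | B) | B) | (C & ~A)) | C
≡ (~~(~(~C | B) | B) & ~(C & ~A)) | C
≡ ((~(~C | B) | B) & ~(C & ~A)) | C
≡ (((~~C & ~B) | B) & ~(C & ~A)) | C
≡ (((C & ~B) | B) & ~(C & ~A)) | C
≡ (((C & ~B) | B) & (~C | ~~A)) | C
≡ (((C & ~B) | B) & (~C | A)) | C
≡ (C | B | C) & (~B | B | C) & (~C | A | C)
≡ C | B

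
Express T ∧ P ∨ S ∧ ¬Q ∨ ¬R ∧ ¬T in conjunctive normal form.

(T ∨ S ∨ ¬R) ∧ (T ∨ ¬Q ∨ ¬R) ∧ (P ∨ S ∨ ¬R) ∧ (P ∨ S ∨ ¬T) ∧ (P ∨ ¬Q ∨ ¬R) ∧ (P ∨ ¬Q ∨ ¬T)

T ∧ P ∨ S ∧ ¬Q ∨ ¬R ∧ ¬T
⇔ (T ∨ S ∨ ¬R) ∧ (T ∨ S ∨ ¬T) ∧ (T ∨ ¬Q ∨ ¬R) ∧ (T ∨ ¬Q ∨ ¬T) ∧ (P ∨ S ∨ ¬R) ∧ (P ∨ S ∨ ¬T) ∧ (P ∨ ¬Q ∨ ¬R) ∧ (P ∨ ¬Q ∨ ¬T)   [distribute ∨ over ∧]
⇔ (T ∨ S ∨ ¬R) ∧ (T ∨ ¬Q ∨ ¬R) ∧ (P ∨ S ∨ ¬R) ∧ (P ∨ S ∨ ¬T) ∧ (P ∨ ¬Q ∨ ¬R) ∧ (P ∨ ¬Q ∨ ¬T)   [simplify]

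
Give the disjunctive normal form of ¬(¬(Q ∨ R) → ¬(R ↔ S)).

¬(¬(Q ∨ R) → ¬(R ↔ S))
= ¬(¬¬(Q ∨ R) ∨ ¬(R ↔ S))   [eliminate →]
= ¬(¬¬(Q ∨ R) ∨ ¬((R → S) ∧ (S → R)))   [eliminate ↔]
= ¬(¬¬(Q ∨ R) ∨ ¬((¬R ∨ S) ∧ (S → R)))   [eliminate →]
= ¬(¬¬(Q ∨ R) ∨ ¬((¬R ∨ S) ∧ (¬S ∨ R)))   [eliminate →]
= ¬¬¬(Q ∨ R) ∧ ¬¬((¬R ∨ S) ∧ (¬S ∨ R))   [De Morgan]
= ¬(Q ∨ R) ∧ ¬¬((¬R ∨ S) ∧ (¬S ∨ R))   [double negation]
= ¬Q ∧ ¬R ∧ ¬¬((¬R ∨ S) ∧ (¬S ∨ R))   [De Morgan]
= ¬Q ∧ ¬R ∧ (¬R ∨ S) ∧ (¬S ∨ R)   [double negation]
= (¬Q ∧ ¬R ∧ ¬R ∧ ¬S) ∨ (¬Q ∧ ¬R ∧ ¬R ∧ R) ∨ (¬Q ∧ ¬R ∧ S ∧ ¬S) ∨ (¬Q ∧ ¬R ∧ S ∧ R)   [distribute ∧ over ∨]
= ¬Q ∧ ¬R ∧ ¬S   [simplify]

¬Q ∧ ¬R ∧ ¬S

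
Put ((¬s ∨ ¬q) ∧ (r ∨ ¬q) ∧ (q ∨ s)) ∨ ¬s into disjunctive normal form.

(¬q ∧ s) ∨ ¬s

((¬s ∨ ¬q) ∧ (r ∨ ¬q) ∧ (q ∨ s)) ∨ ¬s
= (¬s ∧ r ∧ q) ∨ (¬s ∧ r ∧ s) ∨ (¬s ∧ ¬q ∧ q) ∨ (¬s ∧ ¬q ∧ s) ∨ (¬q ∧ r ∧ q) ∨ (¬q ∧ r ∧ s) ∨ (¬q ∧ ¬q ∧ q) ∨ (¬q ∧ ¬q ∧ s) ∨ ¬s   [distribute ∧ over ∨]
= (¬q ∧ s) ∨ ¬s   [simplify]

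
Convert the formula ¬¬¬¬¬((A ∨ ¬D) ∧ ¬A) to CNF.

D ∨ A

¬¬¬¬¬((A ∨ ¬D) ∧ ¬A)
≡ ¬¬¬((A ∨ ¬D) ∧ ¬A)
≡ ¬((A ∨ ¬D) ∧ ¬A)
≡ ¬(A ∨ ¬D) ∨ ¬¬A
≡ (¬A ∧ ¬¬D) ∨ ¬¬A
≡ (¬A ∧ D) ∨ ¬¬A
≡ (¬A ∧ D) ∨ A
≡ (¬A ∨ A) ∧ (D ∨ A)
≡ D ∨ A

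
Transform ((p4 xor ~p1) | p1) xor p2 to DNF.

((p4 xor ~p1) | p1) xor p2
≡ (((p4 xor ~p1) | p1) & ~p2) | (~((p4 xor ~p1) | p1) & p2)   (expand xor)
≡ (((p4 & ~~p1) | (~p4 & ~p1) | p1) & ~p2) | (~((p4 xor ~p1) | p1) & p2)   (expand xor)
≡ (((p4 & ~~p1) | (~p4 & ~p1) | p1) & ~p2) | (~((p4 & ~~p1) | (~p4 & ~p1) | p1) & p2)   (expand xor)
≡ (((p4 & p1) | (~p4 & ~p1) | p1) & ~p2) | (~((p4 & ~~p1) | (~p4 & ~p1) | p1) & p2)   (double negation)
≡ (((p4 & p1) | (~p4 & ~p1) | p1) & ~p2) | (~(p4 & ~~p1) & ~(~p4 & ~p1) & ~p1 & p2)   (De Morgan)
≡ (((p4 & p1) | (~p4 & ~p1) | p1) & ~p2) | ((~p4 | ~~~p1) & ~(~p4 & ~p1) & ~p1 & p2)   (De Morgan)
≡ (((p4 & p1) | (~p4 & ~p1) | p1) & ~p2) | ((~p4 | ~p1) & ~(~p4 & ~p1) & ~p1 & p2)   (double negation)
≡ (((p4 & p1) | (~p4 & ~p1) | p1) & ~p2) | ((~p4 | ~p1) & (~~p4 | ~~p1) & ~p1 & p2)   (De Morgan)
≡ (((p4 & p1) | (~p4 & ~p1) | p1) & ~p2) | ((~p4 | ~p1) & (p4 | ~~p1) & ~p1 & p2)   (double negation)
≡ (((p4 & p1) | (~p4 & ~p1) | p1) & ~p2) | ((~p4 | ~p1) & (p4 | p1) & ~p1 & p2)   (double negation)
≡ (p4 & p1 & ~p2) | (~p4 & ~p1 & ~p2) | (p1 & ~p2) | (~p4 & p4 & ~p1 & p2) | (~p4 & p1 & ~p1 & p2) | (~p1 & p4 & ~p1 & p2) | (~p1 & p1 & ~p1 & p2)   (distribute & over |)
≡ (~p4 & ~p1 & ~p2) | (p1 & ~p2) | (~p1 & p4 & p2)   (simplify)

(~p4 & ~p1 & ~p2) | (p1 & ~p2) | (~p1 & p4 & p2)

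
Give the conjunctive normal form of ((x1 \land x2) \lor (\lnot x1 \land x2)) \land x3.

x2 \land x3

((x1 \land x2) \lor (\lnot x1 \land x2)) \land x3
⇔ (x1 \lor \lnot x1) \land (x1 \lor x2) \land (x2 \lor \lnot x1) \land (x2 \lor x2) \land x3   (distribute \lor over \land)
⇔ x2 \land x3   (simplify)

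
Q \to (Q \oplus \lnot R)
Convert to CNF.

\lnot Q \lor R

Q \to (Q \oplus \lnot R)
= \lnot Q \lor (Q \oplus \lnot R)
= \lnot Q \lor ((Q \lor \lnot R) \land \lnot (Q \land \lnot R))
= \lnot Q \lor ((Q \lor \lnot R) \land (\lnot Q \lor \lnot \lnot R))
= \lnot Q \lor ((Q \lor \lnot R) \land (\lnot Q \lor R))
= (\lnot Q \lor Q \lor \lnot R) \land (\lnot Q \lor \lnot Q \lor R)
= \lnot Q \lor R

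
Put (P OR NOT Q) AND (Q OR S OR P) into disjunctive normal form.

P OR (NOT Q AND S)

(P OR NOT Q) AND (Q OR S OR P)
⇔ (P AND Q) OR (P AND S) OR (P AND P) OR (NOT Q AND Q) OR (NOT Q AND S) OR (NOT Q AND P)   (distribute AND over OR)
⇔ P OR (NOT Q AND S)   (simplify)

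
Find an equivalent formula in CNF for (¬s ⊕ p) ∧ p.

(s ∨ ¬p) ∧ p

(¬s ⊕ p) ∧ p
= (¬s ∨ p) ∧ ¬(¬s ∧ p) ∧ p   (expand ⊕)
= (¬s ∨ p) ∧ (¬¬s ∨ ¬p) ∧ p   (De Morgan)
= (¬s ∨ p) ∧ (s ∨ ¬p) ∧ p   (double negation)
= (s ∨ ¬p) ∧ p   (simplify)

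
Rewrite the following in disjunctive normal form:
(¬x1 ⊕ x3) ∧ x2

(¬x1 ∧ ¬x3 ∧ x2) ∨ (x1 ∧ x3 ∧ x2)

(¬x1 ⊕ x3) ∧ x2
≡ ((¬x1 ∧ ¬x3) ∨ (¬¬x1 ∧ x3)) ∧ x2
≡ ((¬x1 ∧ ¬x3) ∨ (x1 ∧ x3)) ∧ x2
≡ (¬x1 ∧ ¬x3 ∧ x2) ∨ (x1 ∧ x3 ∧ x2)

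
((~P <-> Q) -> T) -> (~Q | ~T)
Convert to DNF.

((~P <-> Q) -> T) -> (~Q | ~T)
≡ ~((~P <-> Q) -> T) | ~Q | ~T   — eliminate ->
≡ ~(~(~P <-> Q) | T) | ~Q | ~T   — eliminate ->
≡ ~(~((~P -> Q) & (Q -> ~P)) | T) | ~Q | ~T   — eliminate <->
≡ ~(~((~~P | Q) & (Q -> ~P)) | T) | ~Q | ~T   — eliminate ->
≡ ~(~((~~P | Q) & (~Q | ~P)) | T) | ~Q | ~T   — eliminate ->
≡ (~~((~~P | Q) & (~Q | ~P)) & ~T) | ~Q | ~T   — De Morgan
≡ ((~~P | Q) & (~Q | ~P) & ~T) | ~Q | ~T   — double negation
≡ ((P | Q) & (~Q | ~P) & ~T) | ~Q | ~T   — double negation
≡ (P & ~Q & ~T) | (P & ~P & ~T) | (Q & ~Q & ~T) | (Q & ~P & ~T) | ~Q | ~T   — distribute & over |
≡ ~Q | ~T   — simplify

~Q | ~T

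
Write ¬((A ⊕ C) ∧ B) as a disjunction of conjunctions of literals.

(¬A ∧ ¬C) ∨ (C ∧ A) ∨ ¬B

¬((A ⊕ C) ∧ B)
⇔ ¬(((A ∧ ¬C) ∨ (¬A ∧ C)) ∧ B)   [expand ⊕]
⇔ ¬((A ∧ ¬C) ∨ (¬A ∧ C)) ∨ ¬B   [De Morgan]
⇔ (¬(A ∧ ¬C) ∧ ¬(¬A ∧ C)) ∨ ¬B   [De Morgan]
⇔ ((¬A ∨ ¬¬C) ∧ ¬(¬A ∧ C)) ∨ ¬B   [De Morgan]
⇔ ((¬A ∨ C) ∧ ¬(¬A ∧ C)) ∨ ¬B   [double negation]
⇔ ((¬A ∨ C) ∧ (¬¬A ∨ ¬C)) ∨ ¬B   [De Morgan]
⇔ ((¬A ∨ C) ∧ (A ∨ ¬C)) ∨ ¬B   [double negation]
⇔ (¬A ∧ A) ∨ (¬A ∧ ¬C) ∨ (C ∧ A) ∨ (C ∧ ¬C) ∨ ¬B   [distribute ∧ over ∨]
⇔ (¬A ∧ ¬C) ∨ (C ∧ A) ∨ ¬B   [simplify]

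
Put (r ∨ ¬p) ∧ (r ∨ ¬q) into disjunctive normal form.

(r ∨ ¬p) ∧ (r ∨ ¬q)
≡ (r ∧ r) ∨ (r ∧ ¬q) ∨ (¬p ∧ r) ∨ (¬p ∧ ¬q)   [distribute ∧ over ∨]
≡ r ∨ (¬p ∧ ¬q)   [simplify]

r ∨ (¬p ∧ ¬q)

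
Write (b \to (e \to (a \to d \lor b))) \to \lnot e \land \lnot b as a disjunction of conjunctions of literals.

(b \to (e \to (a \to d \lor b))) \to \lnot e \land \lnot b
= \lnot (b \to (e \to (a \to d \lor b))) \lor \lnot e \land \lnot b   (eliminate \to)
= \lnot (\lnot b \lor (e \to (a \to d \lor b))) \lor \lnot e \land \lnot b   (eliminate \to)
= \lnot (\lnot b \lor \lnot e \lor (a \to d \lor b)) \lor \lnot e \land \lnot b   (eliminate \to)
= \lnot (\lnot b \lor \lnot e \lor \lnot a \lor d \lor b) \lor \lnot e \land \lnot b   (eliminate \to)
= \lnot \lnot b \land \lnot \lnot e \land \lnot \lnot a \land \lnot d \land \lnot b \lor \lnot e \land \lnot b   (De Morgan)
= b \land \lnot \lnot e \land \lnot \lnot a \land \lnot d \land \lnot b \lor \lnot e \land \lnot b   (double negation)
= b \land e \land \lnot \lnot a \land \lnot d \land \lnot b \lor \lnot e \land \lnot b   (double negation)
= b \land e \land a \land \lnot d \land \lnot b \lor \lnot e \land \lnot b   (double negation)
= \lnot e \land \lnot b   (simplify)

\lnot e \land \lnot b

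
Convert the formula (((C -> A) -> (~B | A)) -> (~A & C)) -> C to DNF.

(~B & ~C) | A | C

(((C -> A) -> (~B | A)) -> (~A & C)) -> C
= ~(((C -> A) -> (~B | A)) -> (~A & C)) | C   (eliminate ->)
= ~(~((C -> A) -> (~B | A)) | (~A & C)) | C   (eliminate ->)
= ~(~(~(C -> A) | ~B | A) | (~A & C)) | C   (eliminate ->)
= ~(~(~(~C | A) | ~B | A) | (~A & C)) | C   (eliminate ->)
= (~~(~(~C | A) | ~B | A) & ~(~A & C)) | C   (De Morgan)
= ((~(~C | A) | ~B | A) & ~(~A & C)) | C   (double negation)
= (((~~C & ~A) | ~B | A) & ~(~A & C)) | C   (De Morgan)
= (((C & ~A) | ~B | A) & ~(~A & C)) | C   (double negation)
= (((C & ~A) | ~B | A) & (~~A | ~C)) | C   (De Morgan)
= (((C & ~A) | ~B | A) & (A | ~C)) | C   (double negation)
= (C & ~A & A) | (C & ~A & ~C) | (~B & A) | (~B & ~C) | (A & A) | (A & ~C) | C   (distribute & over |)
= (~B & ~C) | A | C   (simplify)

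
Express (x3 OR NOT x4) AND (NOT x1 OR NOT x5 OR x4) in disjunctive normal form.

(x3 AND NOT x1) OR (x3 AND NOT x5) OR (x3 AND x4) OR (NOT x4 AND NOT x1) OR (NOT x4 AND NOT x5)

(x3 OR NOT x4) AND (NOT x1 OR NOT x5 OR x4)
≡ (x3 AND NOT x1) OR (x3 AND NOT x5) OR (x3 AND x4) OR (NOT x4 AND NOT x1) OR (NOT x4 AND NOT x5) OR (NOT x4 AND x4)   (distribute AND over OR)
≡ (x3 AND NOT x1) OR (x3 AND NOT x5) OR (x3 AND x4) OR (NOT x4 AND NOT x1) OR (NOT x4 AND NOT x5)   (simplify)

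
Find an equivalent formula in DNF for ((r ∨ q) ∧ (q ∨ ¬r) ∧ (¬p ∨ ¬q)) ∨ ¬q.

(q ∧ ¬p) ∨ ¬q

((r ∨ q) ∧ (q ∨ ¬r) ∧ (¬p ∨ ¬q)) ∨ ¬q
= (r ∧ q ∧ ¬p) ∨ (r ∧ q ∧ ¬q) ∨ (r ∧ ¬r ∧ ¬p) ∨ (r ∧ ¬r ∧ ¬q) ∨ (q ∧ q ∧ ¬p) ∨ (q ∧ q ∧ ¬q) ∨ (q ∧ ¬r ∧ ¬p) ∨ (q ∧ ¬r ∧ ¬q) ∨ ¬q
= (q ∧ ¬p) ∨ ¬q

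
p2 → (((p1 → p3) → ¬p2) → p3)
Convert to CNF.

¬p2 ∨ ¬p1 ∨ p3

p2 → (((p1 → p3) → ¬p2) → p3)
= ¬p2 ∨ (((p1 → p3) → ¬p2) → p3)   — eliminate →
= ¬p2 ∨ ¬((p1 → p3) → ¬p2) ∨ p3   — eliminate →
= ¬p2 ∨ ¬(¬(p1 → p3) ∨ ¬p2) ∨ p3   — eliminate →
= ¬p2 ∨ ¬(¬(¬p1 ∨ p3) ∨ ¬p2) ∨ p3   — eliminate →
= ¬p2 ∨ (¬¬(¬p1 ∨ p3) ∧ ¬¬p2) ∨ p3   — De Morgan
= ¬p2 ∨ ((¬p1 ∨ p3) ∧ ¬¬p2) ∨ p3   — double negation
= ¬p2 ∨ ((¬p1 ∨ p3) ∧ p2) ∨ p3   — double negation
= (¬p2 ∨ ¬p1 ∨ p3 ∨ p3) ∧ (¬p2 ∨ p2 ∨ p3)   — distribute ∨ over ∧
= ¬p2 ∨ ¬p1 ∨ p3   — simplify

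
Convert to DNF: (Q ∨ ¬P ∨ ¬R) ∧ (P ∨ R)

(Q ∨ ¬P ∨ ¬R) ∧ (P ∨ R)
⇔ Q ∧ P ∨ Q ∧ R ∨ ¬P ∧ P ∨ ¬P ∧ R ∨ ¬R ∧ P ∨ ¬R ∧ R   [distribute ∧ over ∨]
⇔ Q ∧ P ∨ Q ∧ R ∨ ¬P ∧ R ∨ ¬R ∧ P   [simplify]

Q ∧ P ∨ Q ∧ R ∨ ¬P ∧ R ∨ ¬R ∧ P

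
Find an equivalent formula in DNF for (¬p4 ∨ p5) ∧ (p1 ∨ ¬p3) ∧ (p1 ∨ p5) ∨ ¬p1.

¬p4 ∧ p1 ∨ p5 ∧ p1 ∨ p5 ∧ ¬p3 ∨ ¬p1

(¬p4 ∨ p5) ∧ (p1 ∨ ¬p3) ∧ (p1 ∨ p5) ∨ ¬p1
≡ ¬p4 ∧ p1 ∧ p1 ∨ ¬p4 ∧ p1 ∧ p5 ∨ ¬p4 ∧ ¬p3 ∧ p1 ∨ ¬p4 ∧ ¬p3 ∧ p5 ∨ p5 ∧ p1 ∧ p1 ∨ p5 ∧ p1 ∧ p5 ∨ p5 ∧ ¬p3 ∧ p1 ∨ p5 ∧ ¬p3 ∧ p5 ∨ ¬p1   (distribute ∧ over ∨)
≡ ¬p4 ∧ p1 ∨ p5 ∧ p1 ∨ p5 ∧ ¬p3 ∨ ¬p1   (simplify)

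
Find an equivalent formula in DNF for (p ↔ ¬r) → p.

(p ↔ ¬r) → p
= ¬(p ↔ ¬r) ∨ p   [eliminate →]
= ¬((p → ¬r) ∧ (¬r → p)) ∨ p   [eliminate ↔]
= ¬((¬p ∨ ¬r) ∧ (¬r → p)) ∨ p   [eliminate →]
= ¬((¬p ∨ ¬r) ∧ (¬¬r ∨ p)) ∨ p   [eliminate →]
= ¬(¬p ∨ ¬r) ∨ ¬(¬¬r ∨ p) ∨ p   [De Morgan]
= ¬¬p ∧ ¬¬r ∨ ¬(¬¬r ∨ p) ∨ p   [De Morgan]
= p ∧ ¬¬r ∨ ¬(¬¬r ∨ p) ∨ p   [double negation]
= p ∧ r ∨ ¬(¬¬r ∨ p) ∨ p   [double negation]
= p ∧ r ∨ ¬¬¬r ∧ ¬p ∨ p   [De Morgan]
= p ∧ r ∨ ¬r ∧ ¬p ∨ p   [double negation]
= ¬r ∧ ¬p ∨ p   [simplify]

¬r ∧ ¬p ∨ p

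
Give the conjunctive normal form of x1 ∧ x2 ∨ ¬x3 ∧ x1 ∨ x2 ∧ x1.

x1 ∧ (x2 ∨ ¬x3)

x1 ∧ x2 ∨ ¬x3 ∧ x1 ∨ x2 ∧ x1
⇔ (x1 ∨ ¬x3 ∨ x2) ∧ (x1 ∨ ¬x3 ∨ x1) ∧ (x1 ∨ x1 ∨ x2) ∧ (x1 ∨ x1 ∨ x1) ∧ (x2 ∨ ¬x3 ∨ x2) ∧ (x2 ∨ ¬x3 ∨ x1) ∧ (x2 ∨ x1 ∨ x2) ∧ (x2 ∨ x1 ∨ x1)   — distribute ∨ over ∧
⇔ x1 ∧ (x2 ∨ ¬x3)   — simplify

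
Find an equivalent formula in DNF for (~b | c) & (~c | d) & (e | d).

(~b | c) & (~c | d) & (e | d)
= (~b & ~c & e) | (~b & ~c & d) | (~b & d & e) | (~b & d & d) | (c & ~c & e) | (c & ~c & d) | (c & d & e) | (c & d & d)   [distribute & over |]
= (~b & ~c & e) | (~b & d) | (c & d)   [simplify]

(~b & ~c & e) | (~b & d) | (c & d)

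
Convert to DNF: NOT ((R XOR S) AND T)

(NOT R AND NOT S) OR (S AND R) OR NOT T

NOT ((R XOR S) AND T)
= NOT (((R AND NOT S) OR (NOT R AND S)) AND T)   — expand XOR
= NOT ((R AND NOT S) OR (NOT R AND S)) OR NOT T   — De Morgan
= (NOT (R AND NOT S) AND NOT (NOT R AND S)) OR NOT T   — De Morgan
= ((NOT R OR NOT NOT S) AND NOT (NOT R AND S)) OR NOT T   — De Morgan
= ((NOT R OR S) AND NOT (NOT R AND S)) OR NOT T   — double negation
= ((NOT R OR S) AND (NOT NOT R OR NOT S)) OR NOT T   — De Morgan
= ((NOT R OR S) AND (R OR NOT S)) OR NOT T   — double negation
= (NOT R AND R) OR (NOT R AND NOT S) OR (S AND R) OR (S AND NOT S) OR NOT T   — distribute AND over OR
= (NOT R AND NOT S) OR (S AND R) OR NOT T   — simplify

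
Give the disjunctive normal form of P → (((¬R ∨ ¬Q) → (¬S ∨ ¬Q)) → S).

¬P ∨ S

P → (((¬R ∨ ¬Q) → (¬S ∨ ¬Q)) → S)
⇔ ¬P ∨ (((¬R ∨ ¬Q) → (¬S ∨ ¬Q)) → S)   — eliminate →
⇔ ¬P ∨ ¬((¬R ∨ ¬Q) → (¬S ∨ ¬Q)) ∨ S   — eliminate →
⇔ ¬P ∨ ¬(¬(¬R ∨ ¬Q) ∨ ¬S ∨ ¬Q) ∨ S   — eliminate →
⇔ ¬P ∨ (¬¬(¬R ∨ ¬Q) ∧ ¬¬S ∧ ¬¬Q) ∨ S   — De Morgan
⇔ ¬P ∨ ((¬R ∨ ¬Q) ∧ ¬¬S ∧ ¬¬Q) ∨ S   — double negation
⇔ ¬P ∨ ((¬R ∨ ¬Q) ∧ S ∧ ¬¬Q) ∨ S   — double negation
⇔ ¬P ∨ ((¬R ∨ ¬Q) ∧ S ∧ Q) ∨ S   — double negation
⇔ ¬P ∨ (¬R ∧ S ∧ Q) ∨ (¬Q ∧ S ∧ Q) ∨ S   — distribute ∧ over ∨
⇔ ¬P ∨ S   — simplify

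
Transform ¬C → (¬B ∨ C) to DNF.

¬C → (¬B ∨ C)
⇔ ¬¬C ∨ ¬B ∨ C   [eliminate →]
⇔ C ∨ ¬B ∨ C   [double negation]
⇔ C ∨ ¬B   [simplify]

C ∨ ¬B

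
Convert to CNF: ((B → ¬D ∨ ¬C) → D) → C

((B → ¬D ∨ ¬C) → D) → C
= ¬((B → ¬D ∨ ¬C) → D) ∨ C   — eliminate →
= ¬(¬(B → ¬D ∨ ¬C) ∨ D) ∨ C   — eliminate →
= ¬(¬(¬B ∨ ¬D ∨ ¬C) ∨ D) ∨ C   — eliminate →
= ¬¬(¬B ∨ ¬D ∨ ¬C) ∧ ¬D ∨ C   — De Morgan
= (¬B ∨ ¬D ∨ ¬C) ∧ ¬D ∨ C   — double negation
= (¬B ∨ ¬D ∨ ¬C ∨ C) ∧ (¬D ∨ C)   — distribute ∨ over ∧
= ¬D ∨ C   — simplify

¬D ∨ C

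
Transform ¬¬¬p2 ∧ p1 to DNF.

¬¬¬p2 ∧ p1
⇔ ¬p2 ∧ p1   [double negation]

¬p2 ∧ p1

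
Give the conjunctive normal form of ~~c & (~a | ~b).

~~c & (~a | ~b)
≡ c & (~a | ~b)   [double negation]

c & (~a | ~b)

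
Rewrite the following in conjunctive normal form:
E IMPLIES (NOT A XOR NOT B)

(NOT E OR NOT A OR NOT B) AND (NOT E OR A OR B)

E IMPLIES (NOT A XOR NOT B)
= NOT E OR (NOT A XOR NOT B)   [eliminate IMPLIES]
= NOT E OR ((NOT A OR NOT B) AND NOT (NOT A AND NOT B))   [expand XOR]
= NOT E OR ((NOT A OR NOT B) AND (NOT NOT A OR NOT NOT B))   [De Morgan]
= NOT E OR ((NOT A OR NOT B) AND (A OR NOT NOT B))   [double negation]
= NOT E OR ((NOT A OR NOT B) AND (A OR B))   [double negation]
= (NOT E OR NOT A OR NOT B) AND (NOT E OR A OR B)   [distribute OR over AND]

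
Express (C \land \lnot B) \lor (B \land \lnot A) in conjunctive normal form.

(C \land \lnot B) \lor (B \land \lnot A)
≡ (C \lor B) \land (C \lor \lnot A) \land (\lnot B \lor B) \land (\lnot B \lor \lnot A)
≡ (C \lor B) \land (C \lor \lnot A) \land (\lnot B \lor \lnot A)

(C \lor B) \land (C \lor \lnot A) \land (\lnot B \lor \lnot A)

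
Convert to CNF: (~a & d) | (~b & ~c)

(~a | ~b) & (~a | ~c) & (d | ~b) & (d | ~c)

(~a & d) | (~b & ~c)
= (~a | ~b) & (~a | ~c) & (d | ~b) & (d | ~c)   — distribute | over &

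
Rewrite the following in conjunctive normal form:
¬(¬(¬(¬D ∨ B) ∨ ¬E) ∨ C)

¬(¬(¬(¬D ∨ B) ∨ ¬E) ∨ C)
⇔ ¬¬(¬(¬D ∨ B) ∨ ¬E) ∧ ¬C   — De Morgan
⇔ (¬(¬D ∨ B) ∨ ¬E) ∧ ¬C   — double negation
⇔ ((¬¬D ∧ ¬B) ∨ ¬E) ∧ ¬C   — De Morgan
⇔ ((D ∧ ¬B) ∨ ¬E) ∧ ¬C   — double negation
⇔ (D ∨ ¬E) ∧ (¬B ∨ ¬E) ∧ ¬C   — distribute ∨ over ∧

(D ∨ ¬E) ∧ (¬B ∨ ¬E) ∧ ¬C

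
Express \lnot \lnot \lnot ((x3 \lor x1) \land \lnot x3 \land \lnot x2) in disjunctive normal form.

(\lnot x3 \land \lnot x1) \lor x3 \lor x2

\lnot \lnot \lnot ((x3 \lor x1) \land \lnot x3 \land \lnot x2)
= \lnot ((x3 \lor x1) \land \lnot x3 \land \lnot x2)
= \lnot (x3 \lor x1) \lor \lnot \lnot x3 \lor \lnot \lnot x2
= (\lnot x3 \land \lnot x1) \lor \lnot \lnot x3 \lor \lnot \lnot x2
= (\lnot x3 \land \lnot x1) \lor x3 \lor \lnot \lnot x2
= (\lnot x3 \land \lnot x1) \lor x3 \lor x2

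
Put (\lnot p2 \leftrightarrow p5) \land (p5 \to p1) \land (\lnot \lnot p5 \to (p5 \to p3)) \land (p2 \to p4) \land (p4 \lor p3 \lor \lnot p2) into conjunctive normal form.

(p2 \lor p5) \land (\lnot p5 \lor \lnot p2) \land (\lnot p5 \lor p1) \land (\lnot p5 \lor p3) \land (\lnot p2 \lor p4)

(\lnot p2 \leftrightarrow p5) \land (p5 \to p1) \land (\lnot \lnot p5 \to (p5 \to p3)) \land (p2 \to p4) \land (p4 \lor p3 \lor \lnot p2)
≡ (\lnot p2 \to p5) \land (p5 \to \lnot p2) \land (p5 \to p1) \land (\lnot \lnot p5 \to (p5 \to p3)) \land (p2 \to p4) \land (p4 \lor p3 \lor \lnot p2)   — eliminate \leftrightarrow
≡ (\lnot \lnot p2 \lor p5) \land (p5 \to \lnot p2) \land (p5 \to p1) \land (\lnot \lnot p5 \to (p5 \to p3)) \land (p2 \to p4) \land (p4 \lor p3 \lor \lnot p2)   — eliminate \to
≡ (\lnot \lnot p2 \lor p5) \land (\lnot p5 \lor \lnot p2) \land (p5 \to p1) \land (\lnot \lnot p5 \to (p5 \to p3)) \land (p2 \to p4) \land (p4 \lor p3 \lor \lnot p2)   — eliminate \to
≡ (\lnot \lnot p2 \lor p5) \land (\lnot p5 \lor \lnot p2) \land (\lnot p5 \lor p1) \land (\lnot \lnot p5 \to (p5 \to p3)) \land (p2 \to p4) \land (p4 \lor p3 \lor \lnot p2)   — eliminate \to
≡ (\lnot \lnot p2 \lor p5) \land (\lnot p5 \lor \lnot p2) \land (\lnot p5 \lor p1) \land (\lnot \lnot \lnot p5 \lor (p5 \to p3)) \land (p2 \to p4) \land (p4 \lor p3 \lor \lnot p2)   — eliminate \to
≡ (\lnot \lnot p2 \lor p5) \land (\lnot p5 \lor \lnot p2) \land (\lnot p5 \lor p1) \land (\lnot \lnot \lnot p5 \lor \lnot p5 \lor p3) \land (p2 \to p4) \land (p4 \lor p3 \lor \lnot p2)   — eliminate \to
≡ (\lnot \lnot p2 \lor p5) \land (\lnot p5 \lor \lnot p2) \land (\lnot p5 \lor p1) \land (\lnot \lnot \lnot p5 \lor \lnot p5 \lor p3) \land (\lnot p2 \lor p4) \land (p4 \lor p3 \lor \lnot p2)   — eliminate \to
≡ (p2 \lor p5) \land (\lnot p5 \lor \lnot p2) \land (\lnot p5 \lor p1) \land (\lnot \lnot \lnot p5 \lor \lnot p5 \lor p3) \land (\lnot p2 \lor p4) \land (p4 \lor p3 \lor \lnot p2)   — double negation
≡ (p2 \lor p5) \land (\lnot p5 \lor \lnot p2) \land (\lnot p5 \lor p1) \land (\lnot p5 \lor \lnot p5 \lor p3) \land (\lnot p2 \lor p4) \land (p4 \lor p3 \lor \lnot p2)   — double negation
≡ (p2 \lor p5) \land (\lnot p5 \lor \lnot p2) \land (\lnot p5 \lor p1) \land (\lnot p5 \lor p3) \land (\lnot p2 \lor p4)   — simplify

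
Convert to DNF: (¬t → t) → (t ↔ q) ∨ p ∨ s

(¬t → t) → (t ↔ q) ∨ p ∨ s
≡ ¬(¬t → t) ∨ (t ↔ q) ∨ p ∨ s   — eliminate →
≡ ¬(¬¬t ∨ t) ∨ (t ↔ q) ∨ p ∨ s   — eliminate →
≡ ¬(¬¬t ∨ t) ∨ (t → q) ∧ (q → t) ∨ p ∨ s   — eliminate ↔
≡ ¬(¬¬t ∨ t) ∨ (¬t ∨ q) ∧ (q → t) ∨ p ∨ s   — eliminate →
≡ ¬(¬¬t ∨ t) ∨ (¬t ∨ q) ∧ (¬q ∨ t) ∨ p ∨ s   — eliminate →
≡ ¬¬¬t ∧ ¬t ∨ (¬t ∨ q) ∧ (¬q ∨ t) ∨ p ∨ s   — De Morgan
≡ ¬t ∧ ¬t ∨ (¬t ∨ q) ∧ (¬q ∨ t) ∨ p ∨ s   — double negation
≡ ¬t ∧ ¬t ∨ ¬t ∧ ¬q ∨ ¬t ∧ t ∨ q ∧ ¬q ∨ q ∧ t ∨ p ∨ s   — distribute ∧ over ∨
≡ ¬t ∨ q ∧ t ∨ p ∨ s   — simplify

¬t ∨ q ∧ t ∨ p ∨ s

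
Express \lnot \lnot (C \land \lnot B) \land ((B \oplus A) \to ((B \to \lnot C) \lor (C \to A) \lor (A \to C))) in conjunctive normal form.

\lnot \lnot (C \land \lnot B) \land ((B \oplus A) \to ((B \to \lnot C) \lor (C \to A) \lor (A \to C)))
= \lnot \lnot (C \land \lnot B) \land (\lnot (B \oplus A) \lor (B \to \lnot C) \lor (C \to A) \lor (A \to C))   (eliminate \to)
= \lnot \lnot (C \land \lnot B) \land (\lnot ((B \lor A) \land \lnot (B \land A)) \lor (B \to \lnot C) \lor (C \to A) \lor (A \to C))   (expand \oplus)
= \lnot \lnot (C \land \lnot B) \land (\lnot ((B \lor A) \land \lnot (B \land A)) \lor \lnot B \lor \lnot C \lor (C \to A) \lor (A \to C))   (eliminate \to)
= \lnot \lnot (C \land \lnot B) \land (\lnot ((B \lor A) \land \lnot (B \land A)) \lor \lnot B \lor \lnot C \lor \lnot C \lor A \lor (A \to C))   (eliminate \to)
= \lnot \lnot (C \land \lnot B) \land (\lnot ((B \lor A) \land \lnot (B \land A)) \lor \lnot B \lor \lnot C \lor \lnot C \lor A \lor \lnot A \lor C)   (eliminate \to)
= C \land \lnot B \land (\lnot ((B \lor A) \land \lnot (B \land A)) \lor \lnot B \lor \lnot C \lor \lnot C \lor A \lor \lnot A \lor C)   (double negation)
= C \land \lnot B \land (\lnot (B \lor A) \lor \lnot \lnot (B \land A) \lor \lnot B \lor \lnot C \lor \lnot C \lor A \lor \lnot A \lor C)   (De Morgan)
= C \land \lnot B \land ((\lnot B \land \lnot A) \lor \lnot \lnot (B \land A) \lor \lnot B \lor \lnot C \lor \lnot C \lor A \lor \lnot A \lor C)   (De Morgan)
= C \land \lnot B \land ((\lnot B \land \lnot A) \lor (B \land A) \lor \lnot B \lor \lnot C \lor \lnot C \lor A \lor \lnot A \lor C)   (double negation)
= C \land \lnot B \land (\lnot B \lor B \lor \lnot B \lor \lnot C \lor \lnot C \lor A \lor \lnot A \lor C) \land (\lnot B \lor A \lor \lnot B \lor \lnot C \lor \lnot C \lor A \lor \lnot A \lor C) \land (\lnot A \lor B \lor \lnot B \lor \lnot C \lor \lnot C \lor A \lor \lnot A \lor C) \land (\lnot A \lor A \lor \lnot B \lor \lnot C \lor \lnot C \lor A \lor \lnot A \lor C)   (distribute \lor over \land)
= C \land \lnot B   (simplify)

C \land \lnot B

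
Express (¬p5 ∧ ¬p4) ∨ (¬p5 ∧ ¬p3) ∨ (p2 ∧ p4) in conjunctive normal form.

(¬p5 ∧ ¬p4) ∨ (¬p5 ∧ ¬p3) ∨ (p2 ∧ p4)
≡ (¬p5 ∨ ¬p5 ∨ p2) ∧ (¬p5 ∨ ¬p5 ∨ p4) ∧ (¬p5 ∨ ¬p3 ∨ p2) ∧ (¬p5 ∨ ¬p3 ∨ p4) ∧ (¬p4 ∨ ¬p5 ∨ p2) ∧ (¬p4 ∨ ¬p5 ∨ p4) ∧ (¬p4 ∨ ¬p3 ∨ p2) ∧ (¬p4 ∨ ¬p3 ∨ p4)   — distribute ∨ over ∧
≡ (¬p5 ∨ p2) ∧ (¬p5 ∨ p4) ∧ (¬p4 ∨ ¬p3 ∨ p2)   — simplify

(¬p5 ∨ p2) ∧ (¬p5 ∨ p4) ∧ (¬p4 ∨ ¬p3 ∨ p2)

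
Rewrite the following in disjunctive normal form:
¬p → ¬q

¬p → ¬q
≡ ¬¬p ∨ ¬q
≡ p ∨ ¬q

p ∨ ¬q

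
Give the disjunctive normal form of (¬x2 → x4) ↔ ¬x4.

¬x4 ∧ x2

(¬x2 → x4) ↔ ¬x4
≡ ((¬x2 → x4) → ¬x4) ∧ (¬x4 → (¬x2 → x4))   (eliminate ↔)
≡ (¬(¬x2 → x4) ∨ ¬x4) ∧ (¬x4 → (¬x2 → x4))   (eliminate →)
≡ (¬(¬¬x2 ∨ x4) ∨ ¬x4) ∧ (¬x4 → (¬x2 → x4))   (eliminate →)
≡ (¬(¬¬x2 ∨ x4) ∨ ¬x4) ∧ (¬¬x4 ∨ (¬x2 → x4))   (eliminate →)
≡ (¬(¬¬x2 ∨ x4) ∨ ¬x4) ∧ (¬¬x4 ∨ ¬¬x2 ∨ x4)   (eliminate →)
≡ ((¬¬¬x2 ∧ ¬x4) ∨ ¬x4) ∧ (¬¬x4 ∨ ¬¬x2 ∨ x4)   (De Morgan)
≡ ((¬x2 ∧ ¬x4) ∨ ¬x4) ∧ (¬¬x4 ∨ ¬¬x2 ∨ x4)   (double negation)
≡ ((¬x2 ∧ ¬x4) ∨ ¬x4) ∧ (x4 ∨ ¬¬x2 ∨ x4)   (double negation)
≡ ((¬x2 ∧ ¬x4) ∨ ¬x4) ∧ (x4 ∨ x2 ∨ x4)   (double negation)
≡ (¬x2 ∧ ¬x4 ∧ x4) ∨ (¬x2 ∧ ¬x4 ∧ x2) ∨ (¬x2 ∧ ¬x4 ∧ x4) ∨ (¬x4 ∧ x4) ∨ (¬x4 ∧ x2) ∨ (¬x4 ∧ x4)   (distribute ∧ over ∨)
≡ ¬x4 ∧ x2   (simplify)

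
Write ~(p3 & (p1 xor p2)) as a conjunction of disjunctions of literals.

~(p3 & (p1 xor p2))
≡ ~(p3 & (p1 | p2) & ~(p1 & p2))   [expand xor]
≡ ~p3 | ~(p1 | p2) | ~~(p1 & p2)   [De Morgan]
≡ ~p3 | (~p1 & ~p2) | ~~(p1 & p2)   [De Morgan]
≡ ~p3 | (~p1 & ~p2) | (p1 & p2)   [double negation]
≡ (~p3 | ~p1 | p1) & (~p3 | ~p1 | p2) & (~p3 | ~p2 | p1) & (~p3 | ~p2 | p2)   [distribute | over &]
≡ (~p3 | ~p1 | p2) & (~p3 | ~p2 | p1)   [simplify]

(~p3 | ~p1 | p2) & (~p3 | ~p2 | p1)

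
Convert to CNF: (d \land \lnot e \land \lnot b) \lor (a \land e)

(d \lor a) \land (d \lor e) \land (\lnot e \lor a) \land (\lnot b \lor a) \land (\lnot b \lor e)

(d \land \lnot e \land \lnot b) \lor (a \land e)
≡ (d \lor a) \land (d \lor e) \land (\lnot e \lor a) \land (\lnot e \lor e) \land (\lnot b \lor a) \land (\lnot b \lor e)   [distribute \lor over \land]
≡ (d \lor a) \land (d \lor e) \land (\lnot e \lor a) \land (\lnot b \lor a) \land (\lnot b \lor e)   [simplify]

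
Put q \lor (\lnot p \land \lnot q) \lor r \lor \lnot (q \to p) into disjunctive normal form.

q \lor (\lnot p \land \lnot q) \lor r

q \lor (\lnot p \land \lnot q) \lor r \lor \lnot (q \to p)
≡ q \lor (\lnot p \land \lnot q) \lor r \lor \lnot (\lnot q \lor p)   [eliminate \to]
≡ q \lor (\lnot p \land \lnot q) \lor r \lor (\lnot \lnot q \land \lnot p)   [De Morgan]
≡ q \lor (\lnot p \land \lnot q) \lor r \lor (q \land \lnot p)   [double negation]
≡ q \lor (\lnot p \land \lnot q) \lor r   [simplify]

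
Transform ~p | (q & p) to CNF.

~p | (q & p)
≡ (~p | q) & (~p | p)
≡ ~p | q

~p | q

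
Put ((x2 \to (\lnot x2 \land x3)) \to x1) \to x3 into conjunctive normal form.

(\lnot x2 \lor x3) \land (\lnot x1 \lor x3)

((x2 \to (\lnot x2 \land x3)) \to x1) \to x3
≡ \lnot ((x2 \to (\lnot x2 \land x3)) \to x1) \lor x3   [eliminate \to]
≡ \lnot (\lnot (x2 \to (\lnot x2 \land x3)) \lor x1) \lor x3   [eliminate \to]
≡ \lnot (\lnot (\lnot x2 \lor (\lnot x2 \land x3)) \lor x1) \lor x3   [eliminate \to]
≡ (\lnot \lnot (\lnot x2 \lor (\lnot x2 \land x3)) \land \lnot x1) \lor x3   [De Morgan]
≡ ((\lnot x2 \lor (\lnot x2 \land x3)) \land \lnot x1) \lor x3   [double negation]
≡ (\lnot x2 \lor \lnot x2 \lor x3) \land (\lnot x2 \lor x3 \lor x3) \land (\lnot x1 \lor x3)   [distribute \lor over \land]
≡ (\lnot x2 \lor x3) \land (\lnot x1 \lor x3)   [simplify]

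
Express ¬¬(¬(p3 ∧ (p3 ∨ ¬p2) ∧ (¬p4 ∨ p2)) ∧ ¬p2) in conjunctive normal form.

¬¬(¬(p3 ∧ (p3 ∨ ¬p2) ∧ (¬p4 ∨ p2)) ∧ ¬p2)
≡ ¬(p3 ∧ (p3 ∨ ¬p2) ∧ (¬p4 ∨ p2)) ∧ ¬p2   — double negation
≡ (¬p3 ∨ ¬(p3 ∨ ¬p2) ∨ ¬(¬p4 ∨ p2)) ∧ ¬p2   — De Morgan
≡ (¬p3 ∨ (¬p3 ∧ ¬¬p2) ∨ ¬(¬p4 ∨ p2)) ∧ ¬p2   — De Morgan
≡ (¬p3 ∨ (¬p3 ∧ p2) ∨ ¬(¬p4 ∨ p2)) ∧ ¬p2   — double negation
≡ (¬p3 ∨ (¬p3 ∧ p2) ∨ (¬¬p4 ∧ ¬p2)) ∧ ¬p2   — De Morgan
≡ (¬p3 ∨ (¬p3 ∧ p2) ∨ (p4 ∧ ¬p2)) ∧ ¬p2   — double negation
≡ (¬p3 ∨ ¬p3 ∨ p4) ∧ (¬p3 ∨ ¬p3 ∨ ¬p2) ∧ (¬p3 ∨ p2 ∨ p4) ∧ (¬p3 ∨ p2 ∨ ¬p2) ∧ ¬p2   — distribute ∨ over ∧
≡ (¬p3 ∨ p4) ∧ ¬p2   — simplify

(¬p3 ∨ p4) ∧ ¬p2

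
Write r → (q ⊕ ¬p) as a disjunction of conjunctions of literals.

r → (q ⊕ ¬p)
⇔ ¬r ∨ (q ⊕ ¬p)   [eliminate →]
⇔ ¬r ∨ (q ∧ ¬¬p) ∨ (¬q ∧ ¬p)   [expand ⊕]
⇔ ¬r ∨ (q ∧ p) ∨ (¬q ∧ ¬p)   [double negation]

¬r ∨ (q ∧ p) ∨ (¬q ∧ ¬p)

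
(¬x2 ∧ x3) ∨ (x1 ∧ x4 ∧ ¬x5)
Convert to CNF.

(¬x2 ∨ x1) ∧ (¬x2 ∨ x4) ∧ (¬x2 ∨ ¬x5) ∧ (x3 ∨ x1) ∧ (x3 ∨ x4) ∧ (x3 ∨ ¬x5)

(¬x2 ∧ x3) ∨ (x1 ∧ x4 ∧ ¬x5)
= (¬x2 ∨ x1) ∧ (¬x2 ∨ x4) ∧ (¬x2 ∨ ¬x5) ∧ (x3 ∨ x1) ∧ (x3 ∨ x4) ∧ (x3 ∨ ¬x5)   — distribute ∨ over ∧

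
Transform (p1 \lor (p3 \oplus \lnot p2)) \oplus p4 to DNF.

p1 \land \lnot p4 \lor p3 \land p2 \land \lnot p4 \lor \lnot p3 \land \lnot p2 \land \lnot p4 \lor \lnot p1 \land \lnot p3 \land p2 \land p4 \lor \lnot p1 \land \lnot p2 \land p3 \land p4

(p1 \lor (p3 \oplus \lnot p2)) \oplus p4
= (p1 \lor (p3 \oplus \lnot p2)) \land \lnot p4 \lor \lnot (p1 \lor (p3 \oplus \lnot p2)) \land p4   [expand \oplus]
= (p1 \lor p3 \land \lnot \lnot p2 \lor \lnot p3 \land \lnot p2) \land \lnot p4 \lor \lnot (p1 \lor (p3 \oplus \lnot p2)) \land p4   [expand \oplus]
= (p1 \lor p3 \land \lnot \lnot p2 \lor \lnot p3 \land \lnot p2) \land \lnot p4 \lor \lnot (p1 \lor p3 \land \lnot \lnot p2 \lor \lnot p3 \land \lnot p2) \land p4   [expand \oplus]
= (p1 \lor p3 \land p2 \lor \lnot p3 \land \lnot p2) \land \lnot p4 \lor \lnot (p1 \lor p3 \land \lnot \lnot p2 \lor \lnot p3 \land \lnot p2) \land p4   [double negation]
= (p1 \lor p3 \land p2 \lor \lnot p3 \land \lnot p2) \land \lnot p4 \lor \lnot p1 \land \lnot (p3 \land \lnot \lnot p2) \land \lnot (\lnot p3 \land \lnot p2) \land p4   [De Morgan]
= (p1 \lor p3 \land p2 \lor \lnot p3 \land \lnot p2) \land \lnot p4 \lor \lnot p1 \land (\lnot p3 \lor \lnot \lnot \lnot p2) \land \lnot (\lnot p3 \land \lnot p2) \land p4   [De Morgan]
= (p1 \lor p3 \land p2 \lor \lnot p3 \land \lnot p2) \land \lnot p4 \lor \lnot p1 \land (\lnot p3 \lor \lnot p2) \land \lnot (\lnot p3 \land \lnot p2) \land p4   [double negation]
= (p1 \lor p3 \land p2 \lor \lnot p3 \land \lnot p2) \land \lnot p4 \lor \lnot p1 \land (\lnot p3 \lor \lnot p2) \land (\lnot \lnot p3 \lor \lnot \lnot p2) \land p4   [De Morgan]
= (p1 \lor p3 \land p2 \lor \lnot p3 \land \lnot p2) \land \lnot p4 \lor \lnot p1 \land (\lnot p3 \lor \lnot p2) \land (p3 \lor \lnot \lnot p2) \land p4   [double negation]
= (p1 \lor p3 \land p2 \lor \lnot p3 \land \lnot p2) \land \lnot p4 \lor \lnot p1 \land (\lnot p3 \lor \lnot p2) \land (p3 \lor p2) \land p4   [double negation]
= p1 \land \lnot p4 \lor p3 \land p2 \land \lnot p4 \lor \lnot p3 \land \lnot p2 \land \lnot p4 \lor \lnot p1 \land \lnot p3 \land p3 \land p4 \lor \lnot p1 \land \lnot p3 \land p2 \land p4 \lor \lnot p1 \land \lnot p2 \land p3 \land p4 \lor \lnot p1 \land \lnot p2 \land p2 \land p4   [distribute \land over \lor]
= p1 \land \lnot p4 \lor p3 \land p2 \land \lnot p4 \lor \lnot p3 \land \lnot p2 \land \lnot p4 \lor \lnot p1 \land \lnot p3 \land p2 \land p4 \lor \lnot p1 \land \lnot p2 \land p3 \land p4   [simplify]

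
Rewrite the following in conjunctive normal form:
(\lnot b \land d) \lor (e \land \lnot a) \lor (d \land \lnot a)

(\lnot b \lor \lnot a) \land (d \lor e) \land (d \lor \lnot a)

(\lnot b \land d) \lor (e \land \lnot a) \lor (d \land \lnot a)
≡ (\lnot b \lor e \lor d) \land (\lnot b \lor e \lor \lnot a) \land (\lnot b \lor \lnot a \lor d) \land (\lnot b \lor \lnot a \lor \lnot a) \land (d \lor e \lor d) \land (d \lor e \lor \lnot a) \land (d \lor \lnot a \lor d) \land (d \lor \lnot a \lor \lnot a)   (distribute \lor over \land)
≡ (\lnot b \lor \lnot a) \land (d \lor e) \land (d \lor \lnot a)   (simplify)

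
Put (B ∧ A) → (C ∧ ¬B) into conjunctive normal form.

¬B ∨ ¬A

(B ∧ A) → (C ∧ ¬B)
= ¬(B ∧ A) ∨ (C ∧ ¬B)   — eliminate →
= ¬B ∨ ¬A ∨ (C ∧ ¬B)   — De Morgan
= (¬B ∨ ¬A ∨ C) ∧ (¬B ∨ ¬A ∨ ¬B)   — distribute ∨ over ∧
= ¬B ∨ ¬A   — simplify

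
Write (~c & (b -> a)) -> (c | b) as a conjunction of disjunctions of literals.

c | b

(~c & (b -> a)) -> (c | b)
= ~(~c & (b -> a)) | c | b   — eliminate ->
= ~(~c & (~b | a)) | c | b   — eliminate ->
= ~~c | ~(~b | a) | c | b   — De Morgan
= c | ~(~b | a) | c | b   — double negation
= c | (~~b & ~a) | c | b   — De Morgan
= c | (b & ~a) | c | b   — double negation
= (c | b | c | b) & (c | ~a | c | b)   — distribute | over &
= c | b   — simplify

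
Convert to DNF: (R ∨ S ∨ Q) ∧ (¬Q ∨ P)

(R ∧ ¬Q) ∨ (R ∧ P) ∨ (S ∧ ¬Q) ∨ (S ∧ P) ∨ (Q ∧ P)

(R ∨ S ∨ Q) ∧ (¬Q ∨ P)
≡ (R ∧ ¬Q) ∨ (R ∧ P) ∨ (S ∧ ¬Q) ∨ (S ∧ P) ∨ (Q ∧ ¬Q) ∨ (Q ∧ P)   (distribute ∧ over ∨)
≡ (R ∧ ¬Q) ∨ (R ∧ P) ∨ (S ∧ ¬Q) ∨ (S ∧ P) ∨ (Q ∧ P)   (simplify)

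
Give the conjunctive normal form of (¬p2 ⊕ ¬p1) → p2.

(¬p2 ⊕ ¬p1) → p2
= ¬(¬p2 ⊕ ¬p1) ∨ p2   [eliminate →]
= ¬((¬p2 ∨ ¬p1) ∧ ¬(¬p2 ∧ ¬p1)) ∨ p2   [expand ⊕]
= ¬(¬p2 ∨ ¬p1) ∨ ¬¬(¬p2 ∧ ¬p1) ∨ p2   [De Morgan]
= (¬¬p2 ∧ ¬¬p1) ∨ ¬¬(¬p2 ∧ ¬p1) ∨ p2   [De Morgan]
= (p2 ∧ ¬¬p1) ∨ ¬¬(¬p2 ∧ ¬p1) ∨ p2   [double negation]
= (p2 ∧ p1) ∨ ¬¬(¬p2 ∧ ¬p1) ∨ p2   [double negation]
= (p2 ∧ p1) ∨ (¬p2 ∧ ¬p1) ∨ p2   [double negation]
= (p2 ∨ ¬p2 ∨ p2) ∧ (p2 ∨ ¬p1 ∨ p2) ∧ (p1 ∨ ¬p2 ∨ p2) ∧ (p1 ∨ ¬p1 ∨ p2)   [distribute ∨ over ∧]
= p2 ∨ ¬p1   [simplify]

p2 ∨ ¬p1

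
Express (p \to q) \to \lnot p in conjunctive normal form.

\lnot q \lor \lnot p

(p \to q) \to \lnot p
⇔ \lnot (p \to q) \lor \lnot p   (eliminate \to)
⇔ \lnot (\lnot p \lor q) \lor \lnot p   (eliminate \to)
⇔ \lnot \lnot p \land \lnot q \lor \lnot p   (De Morgan)
⇔ p \land \lnot q \lor \lnot p   (double negation)
⇔ (p \lor \lnot p) \land (\lnot q \lor \lnot p)   (distribute \lor over \land)
⇔ \lnot q \lor \lnot p   (simplify)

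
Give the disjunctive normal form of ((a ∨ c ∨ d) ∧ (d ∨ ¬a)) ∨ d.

((a ∨ c ∨ d) ∧ (d ∨ ¬a)) ∨ d
≡ (a ∧ d) ∨ (a ∧ ¬a) ∨ (c ∧ d) ∨ (c ∧ ¬a) ∨ (d ∧ d) ∨ (d ∧ ¬a) ∨ d   [distribute ∧ over ∨]
≡ (c ∧ ¬a) ∨ d   [simplify]

(c ∧ ¬a) ∨ d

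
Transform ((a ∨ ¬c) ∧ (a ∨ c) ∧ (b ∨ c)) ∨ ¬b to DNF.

(a ∧ b) ∨ (a ∧ c) ∨ ¬b

((a ∨ ¬c) ∧ (a ∨ c) ∧ (b ∨ c)) ∨ ¬b
= (a ∧ a ∧ b) ∨ (a ∧ a ∧ c) ∨ (a ∧ c ∧ b) ∨ (a ∧ c ∧ c) ∨ (¬c ∧ a ∧ b) ∨ (¬c ∧ a ∧ c) ∨ (¬c ∧ c ∧ b) ∨ (¬c ∧ c ∧ c) ∨ ¬b   — distribute ∧ over ∨
= (a ∧ b) ∨ (a ∧ c) ∨ ¬b   — simplify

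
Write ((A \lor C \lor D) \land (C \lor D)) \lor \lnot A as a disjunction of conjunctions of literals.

((A \lor C \lor D) \land (C \lor D)) \lor \lnot A
≡ (A \land C) \lor (A \land D) \lor (C \land C) \lor (C \land D) \lor (D \land C) \lor (D \land D) \lor \lnot A   [distribute \land over \lor]
≡ C \lor D \lor \lnot A   [simplify]

C \lor D \lor \lnot A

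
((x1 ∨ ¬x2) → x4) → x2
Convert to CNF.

((x1 ∨ ¬x2) → x4) → x2
≡ ¬((x1 ∨ ¬x2) → x4) ∨ x2
≡ ¬(¬(x1 ∨ ¬x2) ∨ x4) ∨ x2
≡ (¬¬(x1 ∨ ¬x2) ∧ ¬x4) ∨ x2
≡ ((x1 ∨ ¬x2) ∧ ¬x4) ∨ x2
≡ (x1 ∨ ¬x2 ∨ x2) ∧ (¬x4 ∨ x2)
≡ ¬x4 ∨ x2

¬x4 ∨ x2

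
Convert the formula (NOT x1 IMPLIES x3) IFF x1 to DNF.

(NOT x1 IMPLIES x3) IFF x1
≡ ((NOT x1 IMPLIES x3) IMPLIES x1) AND (x1 IMPLIES (NOT x1 IMPLIES x3))   — eliminate IFF
≡ (NOT (NOT x1 IMPLIES x3) OR x1) AND (x1 IMPLIES (NOT x1 IMPLIES x3))   — eliminate IMPLIES
≡ (NOT (NOT NOT x1 OR x3) OR x1) AND (x1 IMPLIES (NOT x1 IMPLIES x3))   — eliminate IMPLIES
≡ (NOT (NOT NOT x1 OR x3) OR x1) AND (NOT x1 OR (NOT x1 IMPLIES x3))   — eliminate IMPLIES
≡ (NOT (NOT NOT x1 OR x3) OR x1) AND (NOT x1 OR NOT NOT x1 OR x3)   — eliminate IMPLIES
≡ ((NOT NOT NOT x1 AND NOT x3) OR x1) AND (NOT x1 OR NOT NOT x1 OR x3)   — De Morgan
≡ ((NOT x1 AND NOT x3) OR x1) AND (NOT x1 OR NOT NOT x1 OR x3)   — double negation
≡ ((NOT x1 AND NOT x3) OR x1) AND (NOT x1 OR x1 OR x3)   — double negation
≡ (NOT x1 AND NOT x3 AND NOT x1) OR (NOT x1 AND NOT x3 AND x1) OR (NOT x1 AND NOT x3 AND x3) OR (x1 AND NOT x1) OR (x1 AND x1) OR (x1 AND x3)   — distribute AND over OR
≡ (NOT x1 AND NOT x3) OR x1   — simplify

(NOT x1 AND NOT x3) OR x1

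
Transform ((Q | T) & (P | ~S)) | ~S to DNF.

((Q | T) & (P | ~S)) | ~S
⇔ (Q & P) | (Q & ~S) | (T & P) | (T & ~S) | ~S   [distribute & over |]
⇔ (Q & P) | (T & P) | ~S   [simplify]

(Q & P) | (T & P) | ~S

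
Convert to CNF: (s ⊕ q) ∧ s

(s ⊕ q) ∧ s
≡ (s ∨ q) ∧ ¬(s ∧ q) ∧ s   [expand ⊕]
≡ (s ∨ q) ∧ (¬s ∨ ¬q) ∧ s   [De Morgan]
≡ (¬s ∨ ¬q) ∧ s   [simplify]

(¬s ∨ ¬q) ∧ s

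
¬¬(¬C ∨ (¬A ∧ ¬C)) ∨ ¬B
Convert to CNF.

¬¬(¬C ∨ (¬A ∧ ¬C)) ∨ ¬B
≡ ¬C ∨ (¬A ∧ ¬C) ∨ ¬B
≡ (¬C ∨ ¬A ∨ ¬B) ∧ (¬C ∨ ¬C ∨ ¬B)
≡ ¬C ∨ ¬B

¬C ∨ ¬B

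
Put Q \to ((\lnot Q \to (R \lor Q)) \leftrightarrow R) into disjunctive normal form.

\lnot Q \lor R

Q \to ((\lnot Q \to (R \lor Q)) \leftrightarrow R)
≡ \lnot Q \lor ((\lnot Q \to (R \lor Q)) \leftrightarrow R)   (eliminate \to)
≡ \lnot Q \lor (((\lnot Q \to (R \lor Q)) \to R) \land (R \to (\lnot Q \to (R \lor Q))))   (eliminate \leftrightarrow)
≡ \lnot Q \lor ((\lnot (\lnot Q \to (R \lor Q)) \lor R) \land (R \to (\lnot Q \to (R \lor Q))))   (eliminate \to)
≡ \lnot Q \lor ((\lnot (\lnot \lnot Q \lor R \lor Q) \lor R) \land (R \to (\lnot Q \to (R \lor Q))))   (eliminate \to)
≡ \lnot Q \lor ((\lnot (\lnot \lnot Q \lor R \lor Q) \lor R) \land (\lnot R \lor (\lnot Q \to (R \lor Q))))   (eliminate \to)
≡ \lnot Q \lor ((\lnot (\lnot \lnot Q \lor R \lor Q) \lor R) \land (\lnot R \lor \lnot \lnot Q \lor R \lor Q))   (eliminate \to)
≡ \lnot Q \lor (((\lnot \lnot \lnot Q \land \lnot R \land \lnot Q) \lor R) \land (\lnot R \lor \lnot \lnot Q \lor R \lor Q))   (De Morgan)
≡ \lnot Q \lor (((\lnot Q \land \lnot R \land \lnot Q) \lor R) \land (\lnot R \lor \lnot \lnot Q \lor R \lor Q))   (double negation)
≡ \lnot Q \lor (((\lnot Q \land \lnot R \land \lnot Q) \lor R) \land (\lnot R \lor Q \lor R \lor Q))   (double negation)
≡ \lnot Q \lor (\lnot Q \land \lnot R \land \lnot Q \land \lnot R) \lor (\lnot Q \land \lnot R \land \lnot Q \land Q) \lor (\lnot Q \land \lnot R \land \lnot Q \land R) \lor (\lnot Q \land \lnot R \land \lnot Q \land Q) \lor (R \land \lnot R) \lor (R \land Q) \lor (R \land R) \lor (R \land Q)   (distribute \land over \lor)
≡ \lnot Q \lor R   (simplify)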